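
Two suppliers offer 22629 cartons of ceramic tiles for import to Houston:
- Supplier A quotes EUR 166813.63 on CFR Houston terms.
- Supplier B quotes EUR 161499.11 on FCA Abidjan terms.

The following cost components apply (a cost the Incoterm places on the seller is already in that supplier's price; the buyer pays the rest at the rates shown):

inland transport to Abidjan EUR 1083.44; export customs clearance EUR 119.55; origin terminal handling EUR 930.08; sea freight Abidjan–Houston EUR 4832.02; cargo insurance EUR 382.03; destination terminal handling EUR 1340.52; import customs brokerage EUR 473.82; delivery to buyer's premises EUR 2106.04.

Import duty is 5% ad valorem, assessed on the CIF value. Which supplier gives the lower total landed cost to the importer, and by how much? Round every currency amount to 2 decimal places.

Supplier A (CFR):
CIF value = CFR price + insurance = 166813.63 + 382.03 = 167195.66
Import duty = 167195.66 × 5% = 8359.78
Buyer bears (A): 382.03 + 1340.52 + 473.82 + 2106.04 = 4302.41
Landed cost (A) = invoice 166813.63 + 4302.41 + duty 8359.78 = 179475.82
Supplier B (FCA):
CIF value = FCA price + origin terminal + freight + insurance = 161499.11 + 930.08 + 4832.02 + 382.03 = 167643.24
Import duty = 167643.24 × 5% = 8382.16
Buyer bears (B): 930.08 + 4832.02 + 382.03 + 1340.52 + 473.82 + 2106.04 = 10064.51
Landed cost (B) = invoice 161499.11 + 10064.51 + duty 8382.16 = 179945.78
Difference = |179475.82 − 179945.78| = 469.96

Supplier A is cheaper by EUR 469.96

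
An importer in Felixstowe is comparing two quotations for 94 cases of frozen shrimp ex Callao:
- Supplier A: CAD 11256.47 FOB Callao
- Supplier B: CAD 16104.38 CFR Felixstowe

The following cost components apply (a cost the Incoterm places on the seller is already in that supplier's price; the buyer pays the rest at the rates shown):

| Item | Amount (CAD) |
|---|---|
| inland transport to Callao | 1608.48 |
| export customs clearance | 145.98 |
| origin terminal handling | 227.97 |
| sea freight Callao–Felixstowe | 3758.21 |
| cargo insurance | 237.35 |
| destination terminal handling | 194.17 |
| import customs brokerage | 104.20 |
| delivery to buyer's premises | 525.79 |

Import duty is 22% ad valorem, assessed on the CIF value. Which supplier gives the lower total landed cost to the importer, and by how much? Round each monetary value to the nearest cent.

Supplier A is cheaper by CAD 1329.43

Supplier A (FOB):
CIF value = FOB price + freight + insurance = 11256.47 + 3758.21 + 237.35 = 15252.03
Import duty = 15252.03 × 22% = 3355.45
Buyer bears (A): 3758.21 + 237.35 + 194.17 + 104.20 + 525.79 = 4819.72
Landed cost (A) = invoice 11256.47 + 4819.72 + duty 3355.45 = 19431.64
Supplier B (CFR):
CIF value = CFR price + insurance = 16104.38 + 237.35 = 16341.73
Import duty = 16341.73 × 22% = 3595.18
Buyer bears (B): 237.35 + 194.17 + 104.20 + 525.79 = 1061.51
Landed cost (B) = invoice 16104.38 + 1061.51 + duty 3595.18 = 20761.07
Difference = |19431.64 − 20761.07| = 1329.43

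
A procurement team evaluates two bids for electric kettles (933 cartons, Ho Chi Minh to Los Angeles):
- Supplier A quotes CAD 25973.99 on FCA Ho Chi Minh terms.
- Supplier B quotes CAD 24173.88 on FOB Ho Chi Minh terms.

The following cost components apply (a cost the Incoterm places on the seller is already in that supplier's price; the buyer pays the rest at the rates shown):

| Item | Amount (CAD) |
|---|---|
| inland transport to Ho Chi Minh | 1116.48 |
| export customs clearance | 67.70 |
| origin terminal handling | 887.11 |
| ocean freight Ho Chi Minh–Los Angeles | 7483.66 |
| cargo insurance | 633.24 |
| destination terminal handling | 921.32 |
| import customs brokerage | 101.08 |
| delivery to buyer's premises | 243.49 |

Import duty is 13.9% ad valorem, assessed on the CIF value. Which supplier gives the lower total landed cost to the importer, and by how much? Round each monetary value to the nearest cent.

Supplier B is cheaper by CAD 3060.74

Supplier A (FCA):
CIF value = FCA price + origin terminal + freight + insurance = 25973.99 + 887.11 + 7483.66 + 633.24 = 34978.00
Import duty = 34978.00 × 13.9% = 4861.94
Buyer bears (A): 887.11 + 7483.66 + 633.24 + 921.32 + 101.08 + 243.49 = 10269.90
Landed cost (A) = invoice 25973.99 + 10269.90 + duty 4861.94 = 41105.83
Supplier B (FOB):
CIF value = FOB price + freight + insurance = 24173.88 + 7483.66 + 633.24 = 32290.78
Import duty = 32290.78 × 13.9% = 4488.42
Buyer bears (B): 7483.66 + 633.24 + 921.32 + 101.08 + 243.49 = 9382.79
Landed cost (B) = invoice 24173.88 + 9382.79 + duty 4488.42 = 38045.09
Difference = |41105.83 − 38045.09| = 3060.74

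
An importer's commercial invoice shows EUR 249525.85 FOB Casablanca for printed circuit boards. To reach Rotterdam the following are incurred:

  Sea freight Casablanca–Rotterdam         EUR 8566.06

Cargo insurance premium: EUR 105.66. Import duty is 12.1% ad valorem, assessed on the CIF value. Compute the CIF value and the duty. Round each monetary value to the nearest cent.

CIF value: EUR 258197.57; import duty: EUR 31241.91

CIF = FOB price + freight + insurance
CIF = 249525.85 + 8566.06 + 105.66 = 258197.57
Import duty = 258197.57 × 12.1% = 31241.91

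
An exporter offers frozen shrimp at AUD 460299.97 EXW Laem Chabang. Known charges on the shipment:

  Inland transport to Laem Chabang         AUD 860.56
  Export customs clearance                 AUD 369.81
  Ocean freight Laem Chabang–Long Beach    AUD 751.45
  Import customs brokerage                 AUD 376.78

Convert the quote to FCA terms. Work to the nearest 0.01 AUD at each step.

Not relevant to the conversion: freight, brokerage — on the buyer under both terms; not part of either seller's price.
From EXW to FCA, the seller additionally bears: inland to port, export clearance.
FCA price = 460299.97 + 860.56 + 369.81 = 461530.34

FCA price: AUD 461530.34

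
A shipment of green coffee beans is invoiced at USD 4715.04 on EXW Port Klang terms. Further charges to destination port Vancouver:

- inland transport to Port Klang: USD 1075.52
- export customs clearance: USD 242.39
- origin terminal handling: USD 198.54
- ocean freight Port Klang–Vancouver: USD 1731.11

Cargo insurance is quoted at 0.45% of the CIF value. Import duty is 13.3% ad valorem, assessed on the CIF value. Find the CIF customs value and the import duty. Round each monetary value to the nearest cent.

CIF value: USD 7998.59; import duty: USD 1063.81

Let C be the CIF value. C = EXW price + pre-shipment costs + freight + 0.45% × C
C − 0.45% × C = 4715.04 + 1075.52 + 242.39 + 198.54 + 1731.11
0.9955 × C = 7962.60
C = 7962.60 / 0.9955 = 7998.59
Insurance premium = 0.45% × 7998.59 = 35.99
Import duty = 7998.59 × 13.3% = 1063.81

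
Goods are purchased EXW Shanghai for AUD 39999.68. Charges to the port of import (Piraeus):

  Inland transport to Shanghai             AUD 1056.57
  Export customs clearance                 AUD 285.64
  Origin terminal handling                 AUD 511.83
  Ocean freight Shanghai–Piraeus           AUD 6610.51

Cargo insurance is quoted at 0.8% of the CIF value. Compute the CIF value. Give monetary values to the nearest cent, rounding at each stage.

CIF value: AUD 48855.07

Let C be the CIF value. C = EXW price + pre-shipment costs + freight + 0.8% × C
C − 0.8% × C = 39999.68 + 1056.57 + 285.64 + 511.83 + 6610.51
0.992 × C = 48464.23
C = 48464.23 / 0.992 = 48855.07
Insurance premium = 0.8% × 48855.07 = 390.84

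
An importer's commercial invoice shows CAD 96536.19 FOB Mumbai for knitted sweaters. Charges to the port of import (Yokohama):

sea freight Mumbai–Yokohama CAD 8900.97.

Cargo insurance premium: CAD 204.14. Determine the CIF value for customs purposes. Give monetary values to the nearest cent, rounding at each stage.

CIF = FOB price + freight + insurance
CIF = 96536.19 + 8900.97 + 204.14 = 105641.30

CIF value: CAD 105641.30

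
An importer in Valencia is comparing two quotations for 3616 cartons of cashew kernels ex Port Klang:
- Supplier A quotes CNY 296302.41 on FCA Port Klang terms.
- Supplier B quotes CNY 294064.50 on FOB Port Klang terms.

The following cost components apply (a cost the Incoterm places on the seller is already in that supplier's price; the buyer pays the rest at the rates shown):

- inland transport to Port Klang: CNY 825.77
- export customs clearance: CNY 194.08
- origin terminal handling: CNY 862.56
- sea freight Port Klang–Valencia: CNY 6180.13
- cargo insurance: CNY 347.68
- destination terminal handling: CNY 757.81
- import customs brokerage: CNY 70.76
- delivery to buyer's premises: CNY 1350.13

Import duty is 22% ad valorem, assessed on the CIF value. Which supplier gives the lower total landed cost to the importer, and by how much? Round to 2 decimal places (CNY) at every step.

Supplier A (FCA):
CIF value = FCA price + origin terminal + freight + insurance = 296302.41 + 862.56 + 6180.13 + 347.68 = 303692.78
Import duty = 303692.78 × 22% = 66812.41
Buyer bears (A): 862.56 + 6180.13 + 347.68 + 757.81 + 70.76 + 1350.13 = 9569.07
Landed cost (A) = invoice 296302.41 + 9569.07 + duty 66812.41 = 372683.89
Supplier B (FOB):
CIF value = FOB price + freight + insurance = 294064.50 + 6180.13 + 347.68 = 300592.31
Import duty = 300592.31 × 22% = 66130.31
Buyer bears (B): 6180.13 + 347.68 + 757.81 + 70.76 + 1350.13 = 8706.51
Landed cost (B) = invoice 294064.50 + 8706.51 + duty 66130.31 = 368901.32
Difference = |372683.89 − 368901.32| = 3782.57

Supplier B is cheaper by CNY 3782.57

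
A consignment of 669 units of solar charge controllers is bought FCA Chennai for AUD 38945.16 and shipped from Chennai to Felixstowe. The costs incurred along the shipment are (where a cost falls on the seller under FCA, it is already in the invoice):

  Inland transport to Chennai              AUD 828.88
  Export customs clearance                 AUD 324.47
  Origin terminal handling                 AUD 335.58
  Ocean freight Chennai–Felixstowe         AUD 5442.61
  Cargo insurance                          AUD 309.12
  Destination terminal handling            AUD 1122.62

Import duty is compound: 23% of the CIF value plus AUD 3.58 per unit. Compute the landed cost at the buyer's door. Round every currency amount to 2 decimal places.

FCA: the seller delivers export-cleared goods to the carrier; the buyer bears costs from that point.
Already in the invoice (seller's account under FCA): inland to port, export clearance — exclude.
CIF value = FCA price + origin terminal + freight + insurance = 38945.16 + 335.58 + 5442.61 + 309.12 = 45032.47
Ad valorem component: 45032.47 × 23% = 10357.47
Specific component: 669 × 3.58 = 2395.02
Import duty = 10357.47 + 2395.02 = 12752.49
Buyer bears: origin terminal 335.58 + freight 5442.61 + insurance 309.12 + destination terminal 1122.62 + duty 12752.49 = 19962.42
Landed cost = invoice 38945.16 + 19962.42 = 58907.58

Total landed cost: AUD 58907.58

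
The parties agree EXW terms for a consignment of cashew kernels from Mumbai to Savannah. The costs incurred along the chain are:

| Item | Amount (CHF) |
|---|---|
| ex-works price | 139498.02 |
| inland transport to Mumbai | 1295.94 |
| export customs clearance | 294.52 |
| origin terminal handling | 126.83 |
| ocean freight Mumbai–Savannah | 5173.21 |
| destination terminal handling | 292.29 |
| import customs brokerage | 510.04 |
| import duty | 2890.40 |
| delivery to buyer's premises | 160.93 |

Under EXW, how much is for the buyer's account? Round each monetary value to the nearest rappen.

EXW: the seller makes goods available at their premises; the buyer bears all onward costs.
Seller's account: goods 139498.02 = 139498.02
Buyer's account: inland to port 1295.94 + export clearance 294.52 + origin terminal 126.83 + freight 5173.21 + destination terminal 292.29 + brokerage 510.04 + duty 2890.40 + delivery 160.93 = 10744.16

Buyer's account: CHF 10744.16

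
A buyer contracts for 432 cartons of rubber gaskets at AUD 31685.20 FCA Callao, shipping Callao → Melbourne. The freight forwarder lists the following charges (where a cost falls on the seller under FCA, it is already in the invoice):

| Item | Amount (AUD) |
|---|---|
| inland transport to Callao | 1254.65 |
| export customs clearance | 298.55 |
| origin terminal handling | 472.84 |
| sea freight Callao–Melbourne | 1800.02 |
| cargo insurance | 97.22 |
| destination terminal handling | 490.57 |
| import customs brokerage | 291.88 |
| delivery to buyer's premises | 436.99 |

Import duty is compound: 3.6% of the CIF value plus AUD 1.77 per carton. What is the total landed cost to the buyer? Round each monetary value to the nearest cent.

Total landed cost: AUD 37265.35

FCA: the seller delivers export-cleared goods to the carrier; the buyer bears costs from that point.
Already in the invoice (seller's account under FCA): inland to port, export clearance — exclude.
CIF value = FCA price + origin terminal + freight + insurance = 31685.20 + 472.84 + 1800.02 + 97.22 = 34055.28
Ad valorem component: 34055.28 × 3.6% = 1225.99
Specific component: 432 × 1.77 = 764.64
Import duty = 1225.99 + 764.64 = 1990.63
Buyer bears: origin terminal 472.84 + freight 1800.02 + insurance 97.22 + destination terminal 490.57 + brokerage 291.88 + delivery 436.99 + duty 1990.63 = 5580.15
Landed cost = invoice 31685.20 + 5580.15 = 37265.35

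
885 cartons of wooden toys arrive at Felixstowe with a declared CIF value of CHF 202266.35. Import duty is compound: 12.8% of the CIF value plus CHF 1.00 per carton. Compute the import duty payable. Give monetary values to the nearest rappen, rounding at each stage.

Import duty: CHF 26775.09

Ad valorem component: 202266.35 × 12.8% = 25890.09
Specific component: 885 × 1.00 = 885.00
Import duty = 25890.09 + 885.00 = 26775.09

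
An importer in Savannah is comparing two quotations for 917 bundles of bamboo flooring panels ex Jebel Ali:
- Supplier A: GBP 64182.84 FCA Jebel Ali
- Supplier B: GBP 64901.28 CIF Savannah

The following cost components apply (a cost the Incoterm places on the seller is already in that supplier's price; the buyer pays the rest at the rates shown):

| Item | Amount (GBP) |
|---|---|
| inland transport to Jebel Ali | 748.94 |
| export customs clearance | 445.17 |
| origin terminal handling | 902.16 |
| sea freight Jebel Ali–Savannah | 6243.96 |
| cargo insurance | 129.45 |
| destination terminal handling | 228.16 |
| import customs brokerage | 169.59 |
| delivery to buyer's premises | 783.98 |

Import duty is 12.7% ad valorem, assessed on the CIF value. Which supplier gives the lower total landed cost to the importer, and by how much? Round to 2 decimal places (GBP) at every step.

Supplier A (FCA):
CIF value = FCA price + origin terminal + freight + insurance = 64182.84 + 902.16 + 6243.96 + 129.45 = 71458.41
Import duty = 71458.41 × 12.7% = 9075.22
Buyer bears (A): 902.16 + 6243.96 + 129.45 + 228.16 + 169.59 + 783.98 = 8457.30
Landed cost (A) = invoice 64182.84 + 8457.30 + duty 9075.22 = 81715.36
Supplier B (CIF):
The CIF price already equals the CIF value: 64901.28
Import duty = 64901.28 × 12.7% = 8242.46
Buyer bears (B): 228.16 + 169.59 + 783.98 = 1181.73
Landed cost (B) = invoice 64901.28 + 1181.73 + duty 8242.46 = 74325.47
Difference = |81715.36 − 74325.47| = 7389.89

Supplier B is cheaper by GBP 7389.89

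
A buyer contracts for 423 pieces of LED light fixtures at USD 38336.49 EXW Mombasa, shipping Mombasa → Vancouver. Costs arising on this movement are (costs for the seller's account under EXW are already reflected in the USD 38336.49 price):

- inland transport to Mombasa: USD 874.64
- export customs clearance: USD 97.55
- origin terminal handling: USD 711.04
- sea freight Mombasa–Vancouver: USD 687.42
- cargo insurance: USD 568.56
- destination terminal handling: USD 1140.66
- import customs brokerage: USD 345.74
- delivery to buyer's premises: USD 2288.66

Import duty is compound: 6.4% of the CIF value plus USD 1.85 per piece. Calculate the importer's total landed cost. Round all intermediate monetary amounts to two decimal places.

EXW: the seller makes goods available at their premises; the buyer bears all onward costs.
CIF value = EXW price + inland to port + export clearance + origin terminal + freight + insurance = 38336.49 + 874.64 + 97.55 + 711.04 + 687.42 + 568.56 = 41275.70
Ad valorem component: 41275.70 × 6.4% = 2641.64
Specific component: 423 × 1.85 = 782.55
Import duty = 2641.64 + 782.55 = 3424.19
Buyer bears: inland to port 874.64 + export clearance 97.55 + origin terminal 711.04 + freight 687.42 + insurance 568.56 + destination terminal 1140.66 + brokerage 345.74 + delivery 2288.66 + duty 3424.19 = 10138.46
Landed cost = invoice 38336.49 + 10138.46 = 48474.95

Total landed cost: USD 48474.95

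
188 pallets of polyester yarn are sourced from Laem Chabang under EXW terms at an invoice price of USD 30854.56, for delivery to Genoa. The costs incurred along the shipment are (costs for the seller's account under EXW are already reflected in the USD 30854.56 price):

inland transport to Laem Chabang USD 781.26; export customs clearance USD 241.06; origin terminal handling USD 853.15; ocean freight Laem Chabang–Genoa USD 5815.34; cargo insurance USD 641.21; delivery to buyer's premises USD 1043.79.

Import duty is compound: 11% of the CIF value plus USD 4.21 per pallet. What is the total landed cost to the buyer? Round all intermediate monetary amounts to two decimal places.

EXW: the seller makes goods available at their premises; the buyer bears all onward costs.
CIF value = EXW price + inland to port + export clearance + origin terminal + freight + insurance = 30854.56 + 781.26 + 241.06 + 853.15 + 5815.34 + 641.21 = 39186.58
Ad valorem component: 39186.58 × 11% = 4310.52
Specific component: 188 × 4.21 = 791.48
Import duty = 4310.52 + 791.48 = 5102.00
Buyer bears: inland to port 781.26 + export clearance 241.06 + origin terminal 853.15 + freight 5815.34 + insurance 641.21 + delivery 1043.79 + duty 5102.00 = 14477.81
Landed cost = invoice 30854.56 + 14477.81 = 45332.37

Total landed cost: USD 45332.37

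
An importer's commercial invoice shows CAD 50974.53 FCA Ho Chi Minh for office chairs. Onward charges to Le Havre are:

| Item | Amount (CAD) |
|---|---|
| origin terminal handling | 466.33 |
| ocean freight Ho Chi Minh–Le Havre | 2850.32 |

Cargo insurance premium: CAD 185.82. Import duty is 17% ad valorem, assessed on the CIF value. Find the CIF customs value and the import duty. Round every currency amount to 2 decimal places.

CIF value: CAD 54477.00; import duty: CAD 9261.09

CIF = FCA price + pre-shipment costs + freight + insurance
CIF = 50974.53 + 466.33 + 2850.32 + 185.82 = 54477.00
Import duty = 54477.00 × 17% = 9261.09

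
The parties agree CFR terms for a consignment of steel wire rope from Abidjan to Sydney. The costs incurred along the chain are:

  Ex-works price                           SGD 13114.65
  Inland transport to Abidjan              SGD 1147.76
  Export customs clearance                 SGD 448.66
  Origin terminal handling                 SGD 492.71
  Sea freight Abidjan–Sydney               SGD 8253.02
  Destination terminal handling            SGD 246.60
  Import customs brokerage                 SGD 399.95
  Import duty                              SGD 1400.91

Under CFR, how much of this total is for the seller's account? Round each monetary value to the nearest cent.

Seller's account: SGD 23456.80

CFR: the seller pays costs through ocean freight to the destination port, but not insurance.
Seller's account: goods 13114.65 + inland to port 1147.76 + export clearance 448.66 + origin terminal 492.71 + freight 8253.02 = 23456.80
Buyer's account: destination terminal 246.60 + brokerage 399.95 + duty 1400.91 = 2047.46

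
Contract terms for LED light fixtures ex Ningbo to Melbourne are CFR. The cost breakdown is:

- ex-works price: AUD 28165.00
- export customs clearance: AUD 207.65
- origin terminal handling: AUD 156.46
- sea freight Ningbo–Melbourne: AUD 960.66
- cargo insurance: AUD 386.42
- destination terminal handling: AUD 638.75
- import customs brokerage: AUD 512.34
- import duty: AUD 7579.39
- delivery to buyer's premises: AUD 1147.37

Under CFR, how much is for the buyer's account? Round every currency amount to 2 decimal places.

Buyer's account: AUD 10264.27

CFR: the seller pays costs through ocean freight to the destination port, but not insurance.
Seller's account: goods 28165.00 + export clearance 207.65 + origin terminal 156.46 + freight 960.66 = 29489.77
Buyer's account: insurance 386.42 + destination terminal 638.75 + brokerage 512.34 + duty 7579.39 + delivery 1147.37 = 10264.27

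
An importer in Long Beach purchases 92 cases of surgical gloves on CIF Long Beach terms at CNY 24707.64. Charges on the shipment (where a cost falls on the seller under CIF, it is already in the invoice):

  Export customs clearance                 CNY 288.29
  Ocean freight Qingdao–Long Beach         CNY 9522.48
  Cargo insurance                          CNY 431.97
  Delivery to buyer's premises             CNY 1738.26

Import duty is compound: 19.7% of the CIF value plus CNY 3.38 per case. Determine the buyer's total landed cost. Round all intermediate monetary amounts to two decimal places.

CIF: the seller pays costs through ocean freight and marine insurance to the destination port.
Already in the invoice (seller's account under CIF): export clearance, freight, insurance — exclude.
The CIF price already equals the CIF value: 24707.64
Ad valorem component: 24707.64 × 19.7% = 4867.41
Specific component: 92 × 3.38 = 310.96
Import duty = 4867.41 + 310.96 = 5178.37
Buyer bears: delivery 1738.26 + duty 5178.37 = 6916.63
Landed cost = invoice 24707.64 + 6916.63 = 31624.27

Total landed cost: CNY 31624.27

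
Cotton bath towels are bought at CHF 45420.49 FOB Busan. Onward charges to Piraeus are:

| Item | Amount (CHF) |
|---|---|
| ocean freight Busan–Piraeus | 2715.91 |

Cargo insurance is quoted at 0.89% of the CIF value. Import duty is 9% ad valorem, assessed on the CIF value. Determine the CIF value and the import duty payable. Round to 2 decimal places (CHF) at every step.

CIF value: CHF 48568.66; import duty: CHF 4371.18

Let C be the CIF value. C = FOB price + freight + 0.89% × C
C − 0.89% × C = 45420.49 + 2715.91
0.9911 × C = 48136.40
C = 48136.40 / 0.9911 = 48568.66
Insurance premium = 0.89% × 48568.66 = 432.26
Import duty = 48568.66 × 9% = 4371.18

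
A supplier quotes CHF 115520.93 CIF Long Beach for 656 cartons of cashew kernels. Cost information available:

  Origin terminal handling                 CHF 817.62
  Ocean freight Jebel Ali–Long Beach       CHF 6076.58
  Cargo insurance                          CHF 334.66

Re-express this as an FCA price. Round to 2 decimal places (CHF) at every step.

FCA price: CHF 108292.07

From CIF to FCA, the seller no longer bears: origin terminal, freight, insurance.
FCA price = 115520.93 − 817.62 − 6076.58 − 334.66 = 108292.07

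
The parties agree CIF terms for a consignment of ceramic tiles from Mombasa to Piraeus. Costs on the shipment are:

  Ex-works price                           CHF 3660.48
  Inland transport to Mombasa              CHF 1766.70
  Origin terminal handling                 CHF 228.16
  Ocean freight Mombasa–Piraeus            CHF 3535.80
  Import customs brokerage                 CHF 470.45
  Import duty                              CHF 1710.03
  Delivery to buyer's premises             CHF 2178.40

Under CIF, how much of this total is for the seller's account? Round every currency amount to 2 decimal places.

CIF: the seller pays costs through ocean freight and marine insurance to the destination port.
Seller's account: goods 3660.48 + inland to port 1766.70 + origin terminal 228.16 + freight 3535.80 = 9191.14
Buyer's account: brokerage 470.45 + duty 1710.03 + delivery 2178.40 = 4358.88

Seller's account: CHF 9191.14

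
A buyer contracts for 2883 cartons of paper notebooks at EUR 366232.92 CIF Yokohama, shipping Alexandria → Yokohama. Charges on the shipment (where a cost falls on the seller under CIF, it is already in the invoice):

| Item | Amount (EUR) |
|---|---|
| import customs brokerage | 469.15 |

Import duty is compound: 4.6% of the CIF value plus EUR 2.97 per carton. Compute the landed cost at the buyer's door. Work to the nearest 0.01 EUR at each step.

CIF: the seller pays costs through ocean freight and marine insurance to the destination port.
The CIF price already equals the CIF value: 366232.92
Ad valorem component: 366232.92 × 4.6% = 16846.71
Specific component: 2883 × 2.97 = 8562.51
Import duty = 16846.71 + 8562.51 = 25409.22
Buyer bears: brokerage 469.15 + duty 25409.22 = 25878.37
Landed cost = invoice 366232.92 + 25878.37 = 392111.29

Total landed cost: EUR 392111.29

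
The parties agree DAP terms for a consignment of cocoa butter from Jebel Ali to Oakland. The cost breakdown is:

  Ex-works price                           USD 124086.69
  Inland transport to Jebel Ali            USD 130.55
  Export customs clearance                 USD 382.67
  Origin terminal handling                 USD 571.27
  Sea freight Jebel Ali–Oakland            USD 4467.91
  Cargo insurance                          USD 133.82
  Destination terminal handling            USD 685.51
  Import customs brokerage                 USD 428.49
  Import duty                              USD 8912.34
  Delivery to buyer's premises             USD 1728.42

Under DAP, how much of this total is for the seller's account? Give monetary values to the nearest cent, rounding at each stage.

Seller's account: USD 132186.84

DAP: the seller bears all costs to the named destination except import duty and clearance.
Seller's account: goods 124086.69 + inland to port 130.55 + export clearance 382.67 + origin terminal 571.27 + freight 4467.91 + insurance 133.82 + destination terminal 685.51 + delivery 1728.42 = 132186.84
Buyer's account: brokerage 428.49 + duty 8912.34 = 9340.83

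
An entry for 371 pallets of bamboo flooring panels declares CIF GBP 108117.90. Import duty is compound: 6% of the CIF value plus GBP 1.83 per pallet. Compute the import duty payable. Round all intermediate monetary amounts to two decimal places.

Ad valorem component: 108117.90 × 6% = 6487.07
Specific component: 371 × 1.83 = 678.93
Import duty = 6487.07 + 678.93 = 7166.00

Import duty: GBP 7166.00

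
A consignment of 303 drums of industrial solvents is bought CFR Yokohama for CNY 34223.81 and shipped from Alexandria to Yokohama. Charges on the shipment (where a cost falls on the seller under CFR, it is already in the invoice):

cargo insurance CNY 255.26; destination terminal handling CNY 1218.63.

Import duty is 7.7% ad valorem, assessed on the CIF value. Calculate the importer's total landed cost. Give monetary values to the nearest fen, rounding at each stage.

Total landed cost: CNY 38352.59

CFR: the seller pays costs through ocean freight to the destination port, but not insurance.
CIF value = CFR price + insurance = 34223.81 + 255.26 = 34479.07
Import duty = 34479.07 × 7.7% = 2654.89
Buyer bears: insurance 255.26 + destination terminal 1218.63 + duty 2654.89 = 4128.78
Landed cost = invoice 34223.81 + 4128.78 = 38352.59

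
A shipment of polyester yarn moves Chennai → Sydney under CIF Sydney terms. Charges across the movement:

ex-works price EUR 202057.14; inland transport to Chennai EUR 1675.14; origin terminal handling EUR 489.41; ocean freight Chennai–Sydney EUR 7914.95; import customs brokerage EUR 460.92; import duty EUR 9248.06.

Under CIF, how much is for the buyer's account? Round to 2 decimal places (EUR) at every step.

Buyer's account: EUR 9708.98

CIF: the seller pays costs through ocean freight and marine insurance to the destination port.
Seller's account: goods 202057.14 + inland to port 1675.14 + origin terminal 489.41 + freight 7914.95 = 212136.64
Buyer's account: brokerage 460.92 + duty 9248.06 = 9708.98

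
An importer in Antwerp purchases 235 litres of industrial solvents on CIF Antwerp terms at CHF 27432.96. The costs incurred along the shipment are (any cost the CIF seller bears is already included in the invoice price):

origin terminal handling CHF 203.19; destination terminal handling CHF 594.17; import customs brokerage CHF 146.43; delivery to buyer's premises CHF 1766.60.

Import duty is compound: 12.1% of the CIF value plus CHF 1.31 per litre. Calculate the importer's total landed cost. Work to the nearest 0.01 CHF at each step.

CIF: the seller pays costs through ocean freight and marine insurance to the destination port.
Already in the invoice (seller's account under CIF): origin terminal — exclude.
The CIF price already equals the CIF value: 27432.96
Ad valorem component: 27432.96 × 12.1% = 3319.39
Specific component: 235 × 1.31 = 307.85
Import duty = 3319.39 + 307.85 = 3627.24
Buyer bears: destination terminal 594.17 + brokerage 146.43 + delivery 1766.60 + duty 3627.24 = 6134.44
Landed cost = invoice 27432.96 + 6134.44 = 33567.40

Total landed cost: CHF 33567.40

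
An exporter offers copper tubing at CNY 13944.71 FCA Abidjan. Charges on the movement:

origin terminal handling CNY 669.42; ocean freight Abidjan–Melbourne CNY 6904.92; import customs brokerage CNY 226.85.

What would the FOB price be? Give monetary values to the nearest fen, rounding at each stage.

FOB price: CNY 14614.13

Not relevant to the conversion: brokerage, freight — on the buyer under both terms; not part of either seller's price.
From FCA to FOB, the seller additionally bears: origin terminal.
FOB price = 13944.71 + 669.42 = 14614.13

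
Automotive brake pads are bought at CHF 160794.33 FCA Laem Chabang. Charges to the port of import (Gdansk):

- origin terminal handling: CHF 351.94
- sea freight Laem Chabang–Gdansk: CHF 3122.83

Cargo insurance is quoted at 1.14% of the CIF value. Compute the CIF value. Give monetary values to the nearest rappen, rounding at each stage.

Let C be the CIF value. C = FCA price + pre-shipment costs + freight + 1.14% × C
C − 1.14% × C = 160794.33 + 351.94 + 3122.83
0.9886 × C = 164269.10
C = 164269.10 / 0.9886 = 166163.36
Insurance premium = 1.14% × 166163.36 = 1894.26

CIF value: CHF 166163.36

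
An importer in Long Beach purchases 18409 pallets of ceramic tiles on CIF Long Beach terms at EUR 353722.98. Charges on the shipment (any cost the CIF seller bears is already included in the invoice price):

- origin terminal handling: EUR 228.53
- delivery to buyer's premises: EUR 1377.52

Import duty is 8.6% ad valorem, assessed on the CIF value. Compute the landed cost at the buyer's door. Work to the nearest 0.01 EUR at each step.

Total landed cost: EUR 385520.68

CIF: the seller pays costs through ocean freight and marine insurance to the destination port.
Already in the invoice (seller's account under CIF): origin terminal — exclude.
The CIF price already equals the CIF value: 353722.98
Import duty = 353722.98 × 8.6% = 30420.18
Buyer bears: delivery 1377.52 + duty 30420.18 = 31797.70
Landed cost = invoice 353722.98 + 31797.70 = 385520.68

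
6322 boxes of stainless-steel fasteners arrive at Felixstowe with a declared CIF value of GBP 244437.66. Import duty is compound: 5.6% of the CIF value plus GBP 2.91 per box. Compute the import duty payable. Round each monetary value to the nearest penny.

Ad valorem component: 244437.66 × 5.6% = 13688.51
Specific component: 6322 × 2.91 = 18397.02
Import duty = 13688.51 + 18397.02 = 32085.53

Import duty: GBP 32085.53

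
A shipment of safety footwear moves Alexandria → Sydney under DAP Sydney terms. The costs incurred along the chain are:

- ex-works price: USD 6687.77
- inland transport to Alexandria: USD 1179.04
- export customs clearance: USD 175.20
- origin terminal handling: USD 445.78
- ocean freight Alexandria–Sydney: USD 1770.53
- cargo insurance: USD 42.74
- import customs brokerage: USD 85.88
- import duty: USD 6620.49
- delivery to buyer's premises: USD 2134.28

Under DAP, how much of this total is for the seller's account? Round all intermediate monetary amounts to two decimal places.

Seller's account: USD 12435.34

DAP: the seller bears all costs to the named destination except import duty and clearance.
Seller's account: goods 6687.77 + inland to port 1179.04 + export clearance 175.20 + origin terminal 445.78 + freight 1770.53 + insurance 42.74 + delivery 2134.28 = 12435.34
Buyer's account: brokerage 85.88 + duty 6620.49 = 6706.37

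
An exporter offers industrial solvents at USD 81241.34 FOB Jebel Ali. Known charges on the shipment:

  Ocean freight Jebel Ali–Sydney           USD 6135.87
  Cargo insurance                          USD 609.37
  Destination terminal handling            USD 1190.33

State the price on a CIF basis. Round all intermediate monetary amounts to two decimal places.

CIF price: USD 87986.58

Not relevant to the conversion: destination terminal — on the buyer under both terms; not part of either seller's price.
From FOB to CIF, the seller additionally bears: freight, insurance.
CIF price = 81241.34 + 6135.87 + 609.37 = 87986.58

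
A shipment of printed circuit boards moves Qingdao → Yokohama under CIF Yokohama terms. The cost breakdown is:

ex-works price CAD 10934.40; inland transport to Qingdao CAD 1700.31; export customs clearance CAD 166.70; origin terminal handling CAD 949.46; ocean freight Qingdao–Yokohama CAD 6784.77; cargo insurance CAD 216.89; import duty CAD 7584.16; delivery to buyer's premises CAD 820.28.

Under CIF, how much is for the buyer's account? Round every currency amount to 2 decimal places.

CIF: the seller pays costs through ocean freight and marine insurance to the destination port.
Seller's account: goods 10934.40 + inland to port 1700.31 + export clearance 166.70 + origin terminal 949.46 + freight 6784.77 + insurance 216.89 = 20752.53
Buyer's account: duty 7584.16 + delivery 820.28 = 8404.44

Buyer's account: CAD 8404.44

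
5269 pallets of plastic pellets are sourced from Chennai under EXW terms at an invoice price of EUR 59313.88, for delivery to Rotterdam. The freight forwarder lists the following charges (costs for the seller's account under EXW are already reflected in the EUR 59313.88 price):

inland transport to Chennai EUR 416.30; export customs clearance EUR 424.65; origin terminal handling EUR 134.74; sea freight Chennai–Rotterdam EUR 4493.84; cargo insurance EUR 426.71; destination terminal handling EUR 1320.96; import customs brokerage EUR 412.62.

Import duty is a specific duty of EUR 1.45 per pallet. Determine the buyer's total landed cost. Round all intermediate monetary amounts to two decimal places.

EXW: the seller makes goods available at their premises; the buyer bears all onward costs.
CIF value = EXW price + inland to port + export clearance + origin terminal + freight + insurance = 59313.88 + 416.30 + 424.65 + 134.74 + 4493.84 + 426.71 = 65210.12
Import duty = 5269 × 1.45 = 7640.05
Buyer bears: inland to port 416.30 + export clearance 424.65 + origin terminal 134.74 + freight 4493.84 + insurance 426.71 + destination terminal 1320.96 + brokerage 412.62 + duty 7640.05 = 15269.87
Landed cost = invoice 59313.88 + 15269.87 = 74583.75

Total landed cost: EUR 74583.75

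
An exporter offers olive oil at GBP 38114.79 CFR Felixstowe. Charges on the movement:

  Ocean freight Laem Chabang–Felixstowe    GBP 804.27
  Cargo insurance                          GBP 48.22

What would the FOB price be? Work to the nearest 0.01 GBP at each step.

FOB price: GBP 37310.52

Not relevant to the conversion: insurance — on the buyer under both terms; not part of either seller's price.
From CFR to FOB, the seller no longer bears: freight.
FOB price = 38114.79 − 804.27 = 37310.52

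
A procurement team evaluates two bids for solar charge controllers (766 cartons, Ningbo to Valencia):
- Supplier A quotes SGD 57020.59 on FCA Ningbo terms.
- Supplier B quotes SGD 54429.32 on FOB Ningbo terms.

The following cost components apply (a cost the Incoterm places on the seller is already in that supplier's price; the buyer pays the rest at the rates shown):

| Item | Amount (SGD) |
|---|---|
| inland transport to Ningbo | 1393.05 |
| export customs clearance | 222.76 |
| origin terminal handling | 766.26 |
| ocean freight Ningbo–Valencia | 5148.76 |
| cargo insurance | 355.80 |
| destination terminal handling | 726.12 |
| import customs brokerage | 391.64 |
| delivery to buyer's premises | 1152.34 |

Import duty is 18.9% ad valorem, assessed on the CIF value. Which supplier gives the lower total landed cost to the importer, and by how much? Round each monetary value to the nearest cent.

Supplier B is cheaper by SGD 3992.11

Supplier A (FCA):
CIF value = FCA price + origin terminal + freight + insurance = 57020.59 + 766.26 + 5148.76 + 355.80 = 63291.41
Import duty = 63291.41 × 18.9% = 11962.08
Buyer bears (A): 766.26 + 5148.76 + 355.80 + 726.12 + 391.64 + 1152.34 = 8540.92
Landed cost (A) = invoice 57020.59 + 8540.92 + duty 11962.08 = 77523.59
Supplier B (FOB):
CIF value = FOB price + freight + insurance = 54429.32 + 5148.76 + 355.80 = 59933.88
Import duty = 59933.88 × 18.9% = 11327.50
Buyer bears (B): 5148.76 + 355.80 + 726.12 + 391.64 + 1152.34 = 7774.66
Landed cost (B) = invoice 54429.32 + 7774.66 + duty 11327.50 = 73531.48
Difference = |77523.59 − 73531.48| = 3992.11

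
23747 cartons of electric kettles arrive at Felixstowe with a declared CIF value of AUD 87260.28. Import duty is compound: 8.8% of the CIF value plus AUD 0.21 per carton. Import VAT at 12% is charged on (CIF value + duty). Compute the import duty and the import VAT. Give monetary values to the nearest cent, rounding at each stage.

Ad valorem component: 87260.28 × 8.8% = 7678.90
Specific component: 23747 × 0.21 = 4986.87
Import duty = 7678.90 + 4986.87 = 12665.77
VAT base = CIF + duty = 87260.28 + 12665.77 = 99926.05
Import VAT = 99926.05 × 12% = 11991.13

Import duty: AUD 12665.77; import VAT: AUD 11991.13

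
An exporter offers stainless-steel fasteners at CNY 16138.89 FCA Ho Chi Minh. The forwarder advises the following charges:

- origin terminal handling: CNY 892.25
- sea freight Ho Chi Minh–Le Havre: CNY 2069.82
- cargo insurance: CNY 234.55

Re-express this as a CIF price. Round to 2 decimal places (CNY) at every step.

CIF price: CNY 19335.51

From FCA to CIF, the seller additionally bears: origin terminal, freight, insurance.
CIF price = 16138.89 + 892.25 + 2069.82 + 234.55 = 19335.51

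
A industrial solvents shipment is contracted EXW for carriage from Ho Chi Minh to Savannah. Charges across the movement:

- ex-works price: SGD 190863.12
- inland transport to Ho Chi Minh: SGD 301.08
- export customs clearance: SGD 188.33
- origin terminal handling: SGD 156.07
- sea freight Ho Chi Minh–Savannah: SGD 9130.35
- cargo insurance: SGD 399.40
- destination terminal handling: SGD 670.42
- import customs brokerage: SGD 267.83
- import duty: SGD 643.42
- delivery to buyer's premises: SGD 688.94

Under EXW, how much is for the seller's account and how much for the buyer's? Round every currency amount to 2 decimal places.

Seller: SGD 190863.12; buyer: SGD 12445.84

EXW: the seller makes goods available at their premises; the buyer bears all onward costs.
Seller's account: goods 190863.12 = 190863.12
Buyer's account: inland to port 301.08 + export clearance 188.33 + origin terminal 156.07 + freight 9130.35 + insurance 399.40 + destination terminal 670.42 + brokerage 267.83 + duty 643.42 + delivery 688.94 = 12445.84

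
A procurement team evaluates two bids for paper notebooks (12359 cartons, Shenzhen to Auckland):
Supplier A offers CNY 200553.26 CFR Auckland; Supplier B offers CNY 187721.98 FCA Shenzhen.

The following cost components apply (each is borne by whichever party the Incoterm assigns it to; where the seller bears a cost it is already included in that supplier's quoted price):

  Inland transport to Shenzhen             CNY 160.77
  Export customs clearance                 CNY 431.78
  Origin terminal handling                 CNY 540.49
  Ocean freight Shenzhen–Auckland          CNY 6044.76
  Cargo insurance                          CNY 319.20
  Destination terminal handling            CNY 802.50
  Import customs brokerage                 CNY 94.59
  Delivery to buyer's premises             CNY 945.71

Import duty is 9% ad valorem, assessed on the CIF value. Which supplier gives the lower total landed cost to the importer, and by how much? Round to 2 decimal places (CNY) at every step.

Supplier A (CFR):
CIF value = CFR price + insurance = 200553.26 + 319.20 = 200872.46
Import duty = 200872.46 × 9% = 18078.52
Buyer bears (A): 319.20 + 802.50 + 94.59 + 945.71 = 2162.00
Landed cost (A) = invoice 200553.26 + 2162.00 + duty 18078.52 = 220793.78
Supplier B (FCA):
CIF value = FCA price + origin terminal + freight + insurance = 187721.98 + 540.49 + 6044.76 + 319.20 = 194626.43
Import duty = 194626.43 × 9% = 17516.38
Buyer bears (B): 540.49 + 6044.76 + 319.20 + 802.50 + 94.59 + 945.71 = 8747.25
Landed cost (B) = invoice 187721.98 + 8747.25 + duty 17516.38 = 213985.61
Difference = |220793.78 − 213985.61| = 6808.17

Supplier B is cheaper by CNY 6808.17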